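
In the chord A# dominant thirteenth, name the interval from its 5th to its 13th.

major 9th

A# dominant thirteenth: A#-C##-E#-G#-B#-F##.
5th = E#; 13th = F##.
Counting 9 letters and 14 half steps from E# gives a major ninth.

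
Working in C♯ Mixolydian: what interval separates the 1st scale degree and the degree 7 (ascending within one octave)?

m7

C♯ mixolydian: C♯ D♯ E♯ F♯ G♯ A♯ B.
So we need the interval from C♯ up to B.
From C♯ to B: 10 semitones over a seventh = minor.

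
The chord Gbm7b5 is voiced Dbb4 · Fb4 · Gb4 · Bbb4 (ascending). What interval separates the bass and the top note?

The outer voices are Dbb4 and Bbb4.
From Dbb to Bbb is 9 semitones, exactly the major sixth.

major 6th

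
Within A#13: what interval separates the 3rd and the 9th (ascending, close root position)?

The chord tones of A#13 are A#–C##–E#–G#–B#–F##.
The 3rd is C## and the 9th is B#.
From C## to B#: 10 semitones over a seventh = minor.

minor seventh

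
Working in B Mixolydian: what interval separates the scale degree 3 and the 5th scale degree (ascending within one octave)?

The scale runs B C# D# E F# G# A.
So we need the interval from D# up to F#.
3 letter names make it a third; at 3 semitones (a half step narrower than major) the quality is minor.

m3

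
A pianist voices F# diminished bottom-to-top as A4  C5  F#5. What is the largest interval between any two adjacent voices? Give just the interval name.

Adjacent intervals: A4→C5 = minor third; C5→F#5 = augmented fourth.
The largest is C5 to F#5, an augmented fourth (6 semitones).

A4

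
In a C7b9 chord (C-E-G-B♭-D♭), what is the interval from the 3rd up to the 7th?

diminished fifth

So we need the interval from E up to B♭.
From E to B♭: 6 semitones over a fifth = diminished.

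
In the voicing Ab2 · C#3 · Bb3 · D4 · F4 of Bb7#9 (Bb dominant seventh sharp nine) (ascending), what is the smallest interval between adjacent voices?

m3

Adjacent intervals: Ab2→C#3 = augmented third; C#3→Bb3 = diminished seventh; Bb3→D4 = major third; D4→F4 = minor third.
The smallest is D4 to F4, a minor third (3 semitones).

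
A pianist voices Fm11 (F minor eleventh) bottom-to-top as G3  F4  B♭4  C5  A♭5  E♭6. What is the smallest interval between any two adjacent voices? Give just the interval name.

Adjacent intervals: G3→F4 = minor seventh; F4→B♭4 = perfect fourth; B♭4→C5 = major second; C5→A♭5 = minor sixth; A♭5→E♭6 = perfect fifth.
The smallest is B♭4 to C5, a major second (2 semitones).

major second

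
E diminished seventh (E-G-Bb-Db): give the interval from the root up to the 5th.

Root = E; 5th = Bb.
From E to Bb: 6 semitones over a fifth = diminished.

diminished 5th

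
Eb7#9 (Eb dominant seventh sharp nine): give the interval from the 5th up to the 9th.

The chord tones of Eb7#9 are Eb-G-Bb-Db-F#.
The 5th is Bb and the 9th is F#.
From Bb to F#: 8 semitones over a fifth = augmented.

A5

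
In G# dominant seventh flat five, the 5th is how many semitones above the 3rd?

The chord tones of G# dominant seventh flat five are G# B# D F#.
B# to D is a diminished third: 2 semitones.

2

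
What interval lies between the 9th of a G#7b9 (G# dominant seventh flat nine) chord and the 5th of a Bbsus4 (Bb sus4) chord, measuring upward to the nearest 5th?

minor sixth

G#7b9 (G# dominant seventh flat nine) has A as its 9th, and Bbsus4 (Bb sus4) has F as its 5th.
A up to F is 8 semitones, a half step narrower than a major sixth, so the interval is minor.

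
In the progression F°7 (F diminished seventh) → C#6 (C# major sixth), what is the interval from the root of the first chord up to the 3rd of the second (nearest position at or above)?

augmented 7th

The root of F°7 (F diminished seventh) is F; the 3rd of C#6 (C# major sixth) is E#.
From F to E#: 12 semitones over a seventh = augmented.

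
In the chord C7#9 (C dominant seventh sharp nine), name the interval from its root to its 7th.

The chord tones of C7#9 are C–E–G–Bb–D#.
Root = C; 7th = Bb.
C up to Bb is 10 semitones, a half step narrower than a major seventh, so the interval is minor.

minor seventh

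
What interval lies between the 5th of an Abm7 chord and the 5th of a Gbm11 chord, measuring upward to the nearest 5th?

minor seventh

The 5th of Abm7 is Eb; the 5th of Gbm11 is Db.
Eb up to Db is 10 semitones, a half step narrower than a major seventh, so the interval is minor.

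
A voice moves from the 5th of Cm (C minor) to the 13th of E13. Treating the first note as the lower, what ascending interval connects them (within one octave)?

augmented 4th

The 5th of Cm (C minor) is G; the 13th of E13 is C#.
4 letter names make it a fourth; at 6 semitones (a half step wider than perfect) the quality is augmented.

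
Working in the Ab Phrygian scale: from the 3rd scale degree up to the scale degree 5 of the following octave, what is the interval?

The scale runs Ab Bbb Cb Db Eb Fb Gb.
That puts Cb below Eb.
Counting 10 letters and 16 half steps from Cb gives a major tenth.

major tenth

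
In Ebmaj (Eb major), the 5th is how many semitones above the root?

The chord tones of Eb major are Eb, G, Bb.
Eb to Bb is a perfect fifth: 7 semitones.

7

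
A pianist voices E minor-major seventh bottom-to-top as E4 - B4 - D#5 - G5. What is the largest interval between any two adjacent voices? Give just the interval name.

Adjacent intervals: E4→B4 = perfect fifth; B4→D#5 = major third; D#5→G5 = diminished fourth.
The largest is E4 to B4, a perfect fifth (7 semitones).

perfect 5th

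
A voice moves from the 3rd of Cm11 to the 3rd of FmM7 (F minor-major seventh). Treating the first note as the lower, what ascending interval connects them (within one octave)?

The 3rd of Cm11 is Eb; the 3rd of FmM7 (F minor-major seventh) is Ab.
From Eb to Ab is 5 semitones, exactly the perfect fourth.

perfect fourth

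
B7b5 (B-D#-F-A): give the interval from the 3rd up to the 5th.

That puts D# below F.
D# up to F is 2 semitones, a whole step narrower than a major third, so the interval is diminished.

diminished 3rd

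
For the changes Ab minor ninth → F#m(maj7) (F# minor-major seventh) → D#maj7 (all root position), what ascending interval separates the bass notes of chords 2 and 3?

major 6th

The roots are F# and D#.
F# up to D# spans 6 letter names and 9 semitones — a major sixth.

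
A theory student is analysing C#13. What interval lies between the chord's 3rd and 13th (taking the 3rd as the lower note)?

C#13 (C# dominant thirteenth): C# E# G# B D# A#.
3rd = E#; 13th = A#.
E# up to A# spans 11 letter names and 17 semitones — a perfect eleventh.

perfect eleventh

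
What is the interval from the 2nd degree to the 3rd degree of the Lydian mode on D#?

The scale runs D# E# F## G## A# B# C##.
2nd degree = E#; scale degree 3 = F##.
From E# to F## is 2 semitones, exactly the major second.

major 2nd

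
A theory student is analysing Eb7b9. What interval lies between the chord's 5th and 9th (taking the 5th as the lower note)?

The chord tones of Eb dominant seventh flat nine are Eb, G, Bb, Db, Fb.
The 5th is Bb and the 9th is Fb.
Bb up to Fb is 6 semitones, a half step narrower than a perfect fifth, so the interval is diminished.

diminished fifth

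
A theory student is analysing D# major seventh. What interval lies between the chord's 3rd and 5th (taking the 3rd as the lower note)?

minor 3rd

Spelling the chord: D# F## A# C##.
That puts F## below A#.
From F## to A#: 3 semitones over a third = minor.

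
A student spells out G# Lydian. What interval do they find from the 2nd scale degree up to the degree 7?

The scale runs G# A# B# C## D# E# F##.
The 2nd scale degree is A# and the 7th scale degree is F##.
A# up to F## spans 6 letter names and 9 semitones — a major sixth.

major sixth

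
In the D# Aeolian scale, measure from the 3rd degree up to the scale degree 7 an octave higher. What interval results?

perfect twelfth

The scale runs D# E# F# G# A# B C#.
3rd degree = F#; scale degree 7 (up an octave) = C#.
From F# to C# is 19 semitones, exactly the perfect twelfth.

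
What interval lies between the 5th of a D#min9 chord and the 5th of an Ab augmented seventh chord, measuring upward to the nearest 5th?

D#min9 has A# as its 5th, and Ab augmented seventh has E as its 5th.
From A# to E: 6 semitones over a fifth = diminished.

diminished fifth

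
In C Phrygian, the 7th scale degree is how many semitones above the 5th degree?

3

The scale is C Db Eb F G Ab Bb.
G up to Bb is a minor third — 3 semitones.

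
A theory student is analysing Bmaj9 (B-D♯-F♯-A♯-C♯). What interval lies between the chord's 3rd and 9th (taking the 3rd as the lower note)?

minor 7th

3rd = D♯; 9th = C♯.
From D♯ to C♯: 10 semitones over a seventh = minor.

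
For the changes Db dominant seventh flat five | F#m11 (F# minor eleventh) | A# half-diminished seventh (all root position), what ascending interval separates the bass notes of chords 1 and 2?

augmented third

The roots are Db and F#.
3 letter names make it a third; at 5 semitones (a half step wider than major) the quality is augmented.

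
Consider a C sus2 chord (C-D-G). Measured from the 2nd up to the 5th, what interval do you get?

2nd = D; 5th = G.
D up to G spans 4 letter names and 5 semitones — a perfect fourth.

perfect 4th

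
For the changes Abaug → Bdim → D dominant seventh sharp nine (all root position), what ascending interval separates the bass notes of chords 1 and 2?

augmented second

The roots are Ab and B.
Ab up to B is 3 semitones, a half step wider than a major second, so the interval is augmented.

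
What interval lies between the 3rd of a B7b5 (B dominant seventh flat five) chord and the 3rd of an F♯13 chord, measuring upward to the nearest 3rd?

B7b5 (B dominant seventh flat five) has D♯ as its 3rd, and F♯13 has A♯ as its 3rd.
Counting 5 letters and 7 half steps from D♯ gives a perfect fifth.

P5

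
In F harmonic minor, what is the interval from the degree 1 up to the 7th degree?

The scale runs F G Ab Bb C Db E.
That puts F below E.
F up to E spans 7 letter names and 11 semitones — a major seventh.

major seventh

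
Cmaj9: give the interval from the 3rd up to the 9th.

The chord tones of Cmaj9 are C-E-G-B-D.
That puts E below D.
7 letter names make it a seventh; at 10 semitones (a half step narrower than major) the quality is minor.

minor seventh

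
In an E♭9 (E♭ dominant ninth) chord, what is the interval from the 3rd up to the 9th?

minor 7th

The chord tones of E♭9 are E♭ G B♭ D♭ F.
The 3rd is G and the 9th is F.
From G to F: 10 semitones over a seventh = minor.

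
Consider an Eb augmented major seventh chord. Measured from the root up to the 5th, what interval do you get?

Ebmaj7#5 is spelled Eb G B D.
That puts Eb below B.
Eb up to B is 8 semitones, a half step wider than a perfect fifth, so the interval is augmented.

augmented 5th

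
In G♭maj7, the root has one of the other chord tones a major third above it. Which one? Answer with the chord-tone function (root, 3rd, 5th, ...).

3rd

G♭ major seventh is spelled G♭ B♭ D♭ F.
The root is G♭. A major third above G♭ is B♭.
B♭ is the chord's 3rd.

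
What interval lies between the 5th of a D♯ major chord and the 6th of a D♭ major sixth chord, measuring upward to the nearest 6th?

D♯ major has A♯ as its 5th, and D♭ major sixth has B♭ as its 6th.
From A♯ to B♭: 0 semitones over a second = diminished.

d2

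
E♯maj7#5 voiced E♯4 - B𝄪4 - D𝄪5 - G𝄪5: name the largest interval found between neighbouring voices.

augmented 5th

Adjacent intervals: E♯4→B𝄪4 = augmented fifth; B𝄪4→D𝄪5 = minor third; D𝄪5→G𝄪5 = perfect fourth.
The largest is E♯4 to B𝄪4, an augmented fifth (8 semitones).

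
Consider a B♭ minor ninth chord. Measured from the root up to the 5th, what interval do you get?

The chord tones of B♭ minor ninth are B♭–D♭–F–A♭–C.
That puts B♭ below F.
Counting 5 letters and 7 half steps from B♭ gives a perfect fifth.

perfect fifth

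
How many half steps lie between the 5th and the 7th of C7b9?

3

C dominant seventh flat nine: C-E-G-B♭-D♭.
G to B♭ is a minor third: 3 semitones.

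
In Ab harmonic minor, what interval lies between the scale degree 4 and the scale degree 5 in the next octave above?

Ab harmonic minor: Ab Bb Cb Db Eb Fb G.
Scale degree 4 = Db; scale degree 5 (up an octave) = Eb.
Db up to Eb spans 9 letter names and 14 semitones — a major ninth.

major ninth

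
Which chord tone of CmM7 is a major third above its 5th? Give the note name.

B

The chord tones of CmM7 (C minor-major seventh) are C, Eb, G, B.
The 5th is G. A major third above G is B.
B is the chord's 7th.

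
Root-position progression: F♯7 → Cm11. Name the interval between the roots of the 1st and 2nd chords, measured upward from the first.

diminished fifth

The roots are F♯ and C.
5 letter names make it a fifth; at 6 semitones (a half step narrower than perfect) the quality is diminished.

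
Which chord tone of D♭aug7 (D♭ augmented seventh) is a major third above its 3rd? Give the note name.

Spelling the chord: D♭ F A C♭.
The 3rd is F. A major third above F is A.
A is the chord's 5th.

A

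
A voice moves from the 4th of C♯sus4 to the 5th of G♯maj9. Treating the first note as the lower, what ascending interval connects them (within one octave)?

major sixth

The 4th of C♯sus4 is F♯; the 5th of G♯maj9 is D♯.
Counting 6 letters and 9 half steps from F♯ gives a major sixth.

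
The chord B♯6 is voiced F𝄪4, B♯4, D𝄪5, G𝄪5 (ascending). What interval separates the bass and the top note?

M9

The outer voices are F𝄪4 and G𝄪5.
F𝄪 up to G𝄪 spans 9 letter names and 14 semitones — a major ninth.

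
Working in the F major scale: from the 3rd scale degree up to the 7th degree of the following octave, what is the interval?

perfect twelfth

Spelling the F major scale: F G A Bb C D E.
That puts A below E.
From A to E is 19 semitones, exactly the perfect twelfth.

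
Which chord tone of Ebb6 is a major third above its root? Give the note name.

Ebb major sixth is spelled Ebb, Gb, Bbb, Cb.
The root is Ebb. A major third above Ebb is Gb.
Gb is the chord's 3rd.

Gb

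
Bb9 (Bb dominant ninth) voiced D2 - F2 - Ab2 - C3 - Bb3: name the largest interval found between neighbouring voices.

minor seventh

Adjacent intervals: D2→F2 = minor third; F2→Ab2 = minor third; Ab2→C3 = major third; C3→Bb3 = minor seventh.
The largest is C3 to Bb3, a minor seventh (10 semitones).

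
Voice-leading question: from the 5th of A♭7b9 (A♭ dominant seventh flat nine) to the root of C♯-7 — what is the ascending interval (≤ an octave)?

The 5th of A♭7b9 (A♭ dominant seventh flat nine) is E♭; the root of C♯-7 is C♯.
6 letter names make it a sixth; at 10 semitones (a half step wider than major) the quality is augmented.

augmented 6th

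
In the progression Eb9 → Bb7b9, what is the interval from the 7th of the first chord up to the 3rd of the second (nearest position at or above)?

augmented unison

The 7th of Eb9 is Db; the 3rd of Bb7b9 is D.
Db up to D is 1 semitone, a half step wider than a perfect unison, so the interval is augmented.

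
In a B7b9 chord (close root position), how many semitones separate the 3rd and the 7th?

6

B7b9 (B dominant seventh flat nine) is spelled B, D♯, F♯, A, C.
D♯ to A is a diminished fifth: 6 semitones.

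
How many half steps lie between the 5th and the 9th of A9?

Spelling the chord: A, C#, E, G, B.
E to B is a perfect fifth: 7 semitones.

7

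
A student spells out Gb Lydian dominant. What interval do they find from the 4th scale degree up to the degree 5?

Gb lydian dominant: Gb Ab Bb C Db Eb Fb.
The 4th scale degree is C and the 5th scale degree is Db.
From C to Db: 1 semitone over a second = minor.

minor second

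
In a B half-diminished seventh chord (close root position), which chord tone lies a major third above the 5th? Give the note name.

A

Spelling the chord: B, D, F, A.
The 5th is F. A major third above F is A.
A is the chord's 7th.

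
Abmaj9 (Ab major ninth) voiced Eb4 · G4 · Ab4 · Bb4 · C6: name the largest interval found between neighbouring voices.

major ninth

Adjacent intervals: Eb4→G4 = major third; G4→Ab4 = minor second; Ab4→Bb4 = major second; Bb4→C6 = major ninth.
The largest is Bb4 to C6, a major ninth (14 semitones).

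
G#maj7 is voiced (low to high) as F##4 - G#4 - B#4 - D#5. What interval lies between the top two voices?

Those voices are B#4 and D#5.
B# up to D# is 3 semitones, a half step narrower than a major third, so the interval is minor.

minor third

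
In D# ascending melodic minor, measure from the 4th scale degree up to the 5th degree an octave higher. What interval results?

Spelling D# ascending melodic minor: D# E# F# G# A# B# C##.
The 4th scale degree is G# and the degree 5 (up an octave) is A#.
From G# to A# is 14 semitones, exactly the major ninth.

M9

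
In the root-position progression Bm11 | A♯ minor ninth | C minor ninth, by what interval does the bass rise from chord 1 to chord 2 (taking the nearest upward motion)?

major 7th

The roots are B and A♯.
From B to A♯ is 11 semitones, exactly the major seventh.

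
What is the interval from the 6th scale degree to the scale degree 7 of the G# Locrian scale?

The scale runs G# A B C# D E F#.
So we need the interval from E up to F#.
E up to F# spans 2 letter names and 2 semitones — a major second.

M2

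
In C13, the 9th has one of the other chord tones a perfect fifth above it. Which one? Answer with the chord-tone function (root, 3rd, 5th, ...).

Spelling the chord: C–E–G–Bb–D–A.
The 9th is D. A perfect fifth above D is A.
A is the chord's 13th.

13th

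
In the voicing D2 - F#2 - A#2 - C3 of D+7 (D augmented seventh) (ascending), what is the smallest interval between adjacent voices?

d3

Adjacent intervals: D2→F#2 = major third; F#2→A#2 = major third; A#2→C3 = diminished third.
The smallest is A#2 to C3, a diminished third (2 semitones).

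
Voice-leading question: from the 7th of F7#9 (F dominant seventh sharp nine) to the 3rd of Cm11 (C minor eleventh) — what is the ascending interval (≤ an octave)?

perfect unison

The 7th of F7#9 (F dominant seventh sharp nine) is Eb; the 3rd of Cm11 (C minor eleventh) is Eb.
Eb up to Eb spans 1 letter names and 0 semitones — a perfect unison.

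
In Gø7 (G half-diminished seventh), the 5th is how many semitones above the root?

6

Spelling the chord: G Bb Db F.
G to Db is a diminished fifth: 6 semitones.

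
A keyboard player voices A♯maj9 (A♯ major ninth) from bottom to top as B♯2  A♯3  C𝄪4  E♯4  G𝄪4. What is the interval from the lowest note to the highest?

major thirteenth

The outer voices are B♯2 and G𝄪4.
Counting 13 letters and 21 half steps from B♯ gives a major thirteenth.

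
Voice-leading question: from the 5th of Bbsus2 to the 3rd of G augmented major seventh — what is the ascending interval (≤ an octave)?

augmented 4th

The 5th of Bbsus2 is F; the 3rd of G augmented major seventh is B.
F up to B is 6 semitones, a half step wider than a perfect fourth, so the interval is augmented.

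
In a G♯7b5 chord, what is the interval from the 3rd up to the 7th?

diminished fifth

G♯7b5 is spelled G♯-B♯-D-F♯.
The 3rd is B♯ and the 7th is F♯.
From B♯ to F♯: 6 semitones over a fifth = diminished.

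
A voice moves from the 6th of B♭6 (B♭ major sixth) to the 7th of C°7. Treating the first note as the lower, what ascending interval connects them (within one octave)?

diminished third

The 6th of B♭6 (B♭ major sixth) is G; the 7th of C°7 is B𝄫.
3 letter names make it a third; at 2 semitones (a whole step narrower than major) the quality is diminished.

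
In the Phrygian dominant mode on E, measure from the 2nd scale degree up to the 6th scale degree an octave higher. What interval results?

Spelling the Phrygian dominant mode on E: E F G♯ A B C D.
So we need the interval from F up to C.
F up to C spans 12 letter names and 19 semitones — a perfect twelfth.

perfect twelfth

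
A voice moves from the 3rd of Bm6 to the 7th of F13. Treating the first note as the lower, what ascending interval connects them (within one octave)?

m2

The 3rd of Bm6 is D; the 7th of F13 is Eb.
From D to Eb: 1 semitone over a second = minor.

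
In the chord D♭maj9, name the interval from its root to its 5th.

P5

Spelling the chord: D♭ F A♭ C E♭.
The root is D♭ and the 5th is A♭.
From D♭ to A♭ is 7 semitones, exactly the perfect fifth.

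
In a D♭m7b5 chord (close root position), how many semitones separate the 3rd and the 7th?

7

D♭ø (D♭ half-diminished seventh) is spelled D♭-F♭-A𝄫-C♭.
F♭ to C♭ is a perfect fifth: 7 semitones.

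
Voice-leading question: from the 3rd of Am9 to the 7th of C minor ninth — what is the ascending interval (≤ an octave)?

minor seventh

The 3rd of Am9 is C; the 7th of C minor ninth is Bb.
7 letter names make it a seventh; at 10 semitones (a half step narrower than major) the quality is minor.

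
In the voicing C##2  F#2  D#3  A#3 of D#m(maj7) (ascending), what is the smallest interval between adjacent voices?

diminished fourth

Adjacent intervals: C##2→F#2 = diminished fourth; F#2→D#3 = major sixth; D#3→A#3 = perfect fifth.
The smallest is C##2 to F#2, a diminished fourth (4 semitones).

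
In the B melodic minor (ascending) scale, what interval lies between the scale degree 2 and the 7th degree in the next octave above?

major 13th

B melodic minor: B C# D E F# G# A#.
So we need the interval from C# up to A#.
Counting 13 letters and 21 half steps from C# gives a major thirteenth.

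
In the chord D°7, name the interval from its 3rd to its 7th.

d5

D°7 (D diminished seventh): D-F-Ab-Cb.
3rd = F; 7th = Cb.
F up to Cb is 6 semitones, a half step narrower than a perfect fifth, so the interval is diminished.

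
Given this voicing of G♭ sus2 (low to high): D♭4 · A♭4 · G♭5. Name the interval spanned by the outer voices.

The outer voices are D♭4 and G♭5.
From D♭ to G♭ is 17 semitones, exactly the perfect eleventh.

perfect eleventh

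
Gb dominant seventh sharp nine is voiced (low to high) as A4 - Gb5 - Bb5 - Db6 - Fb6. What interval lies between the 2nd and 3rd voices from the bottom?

Those voices are Gb5 and Bb5.
From Gb to Bb is 4 semitones, exactly the major third.

major third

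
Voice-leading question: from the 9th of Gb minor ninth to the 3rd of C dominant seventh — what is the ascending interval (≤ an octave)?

The 9th of Gb minor ninth is Ab; the 3rd of C dominant seventh is E.
5 letter names make it a fifth; at 8 semitones (a half step wider than perfect) the quality is augmented.

A5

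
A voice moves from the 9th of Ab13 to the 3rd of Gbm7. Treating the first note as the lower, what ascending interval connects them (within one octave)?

diminished 8th

Ab13 has Bb as its 9th, and Gbm7 has Bbb as its 3rd.
From Bb to Bbb: 11 semitones over an octave = diminished.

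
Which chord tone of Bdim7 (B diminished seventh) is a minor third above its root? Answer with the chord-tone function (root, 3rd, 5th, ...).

Bdim7 is spelled B D F Ab.
The root is B. A minor third above B is D.
D is the chord's 3rd.

3rd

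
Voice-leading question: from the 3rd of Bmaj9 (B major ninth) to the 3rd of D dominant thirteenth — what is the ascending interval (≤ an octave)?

minor 3rd

The 3rd of Bmaj9 (B major ninth) is D#; the 3rd of D dominant thirteenth is F#.
3 letter names make it a third; at 3 semitones (a half step narrower than major) the quality is minor.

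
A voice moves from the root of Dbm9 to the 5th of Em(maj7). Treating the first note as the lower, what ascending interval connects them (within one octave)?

The root of Dbm9 is Db; the 5th of Em(maj7) is B.
Db up to B is 10 semitones, a half step wider than a major sixth, so the interval is augmented.

A6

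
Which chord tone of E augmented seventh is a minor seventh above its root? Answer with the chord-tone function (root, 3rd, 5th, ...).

E7#5 (E augmented seventh) is spelled E G# B# D.
The root is E. A minor seventh above E is D.
D is the chord's 7th.

7th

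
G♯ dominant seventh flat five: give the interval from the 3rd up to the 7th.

G♯ dominant seventh flat five is spelled G♯ B♯ D F♯.
That puts B♯ below F♯.
5 letter names make it a fifth; at 6 semitones (a half step narrower than perfect) the quality is diminished.

diminished 5th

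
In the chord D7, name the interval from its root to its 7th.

D7: D F# A C.
Root = D; 7th = C.
D up to C is 10 semitones, a half step narrower than a major seventh, so the interval is minor.

minor seventh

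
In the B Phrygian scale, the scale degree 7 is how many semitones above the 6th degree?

2

The scale is B C D E F# G A.
G up to A is a major second — 2 semitones.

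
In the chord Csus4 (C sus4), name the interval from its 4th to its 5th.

Csus4: C F G.
4th = F; 5th = G.
From F to G is 2 semitones, exactly the major second.

major 2nd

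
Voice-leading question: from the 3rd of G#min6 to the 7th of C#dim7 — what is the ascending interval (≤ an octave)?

diminished octave

The 3rd of G#min6 is B; the 7th of C#dim7 is Bb.
From B to Bb: 11 semitones over an octave = diminished.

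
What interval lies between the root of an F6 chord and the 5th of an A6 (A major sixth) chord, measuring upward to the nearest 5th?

major 7th

The root of F6 is F; the 5th of A6 (A major sixth) is E.
F up to E spans 7 letter names and 11 semitones — a major seventh.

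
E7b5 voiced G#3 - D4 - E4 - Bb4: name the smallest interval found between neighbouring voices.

Adjacent intervals: G#3→D4 = diminished fifth; D4→E4 = major second; E4→Bb4 = diminished fifth.
The smallest is D4 to E4, a major second (2 semitones).

major second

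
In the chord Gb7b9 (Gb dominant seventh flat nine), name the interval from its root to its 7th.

Gb7b9: Gb–Bb–Db–Fb–Abb.
That puts Gb below Fb.
From Gb to Fb: 10 semitones over a seventh = minor.

m7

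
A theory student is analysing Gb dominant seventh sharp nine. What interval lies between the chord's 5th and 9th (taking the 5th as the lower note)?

augmented fifth

The chord tones of Gb7#9 (Gb dominant seventh sharp nine) are Gb Bb Db Fb A.
The 5th is Db and the 9th is A.
Db up to A is 8 semitones, a half step wider than a perfect fifth, so the interval is augmented.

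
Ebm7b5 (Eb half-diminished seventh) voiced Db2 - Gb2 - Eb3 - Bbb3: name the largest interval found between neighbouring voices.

Adjacent intervals: Db2→Gb2 = perfect fourth; Gb2→Eb3 = major sixth; Eb3→Bbb3 = diminished fifth.
The largest is Gb2 to Eb3, a major sixth (9 semitones).

major 6th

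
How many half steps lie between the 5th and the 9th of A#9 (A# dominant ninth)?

A#9: A# C## E# G# B#.
E# to B# is a perfect fifth: 7 semitones.

7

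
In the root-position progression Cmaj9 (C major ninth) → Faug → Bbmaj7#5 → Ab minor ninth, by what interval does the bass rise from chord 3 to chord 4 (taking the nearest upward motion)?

minor seventh

The roots are Bb and Ab.
Bb up to Ab is 10 semitones, a half step narrower than a major seventh, so the interval is minor.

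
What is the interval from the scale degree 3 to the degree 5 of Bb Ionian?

The scale runs Bb C D Eb F G A.
So we need the interval from D up to F.
D up to F is 3 semitones, a half step narrower than a major third, so the interval is minor.

m3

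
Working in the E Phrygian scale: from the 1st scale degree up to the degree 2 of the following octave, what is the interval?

m9

E phrygian: E F G A B C D.
That puts E below F.
E up to F is 13 semitones, a half step narrower than a major ninth, so the interval is minor.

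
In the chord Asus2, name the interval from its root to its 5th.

Asus2 is spelled A B E.
Root = A; 5th = E.
From A to E is 7 semitones, exactly the perfect fifth.

perfect fifth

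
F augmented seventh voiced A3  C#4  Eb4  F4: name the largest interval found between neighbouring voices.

major 3rd

Adjacent intervals: A3→C#4 = major third; C#4→Eb4 = diminished third; Eb4→F4 = major second.
The largest is A3 to C#4, a major third (4 semitones).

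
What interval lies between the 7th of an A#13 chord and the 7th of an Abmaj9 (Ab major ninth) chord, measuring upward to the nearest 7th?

diminished octave

A#13 has G# as its 7th, and Abmaj9 (Ab major ninth) has G as its 7th.
From G# to G: 11 semitones over an octave = diminished.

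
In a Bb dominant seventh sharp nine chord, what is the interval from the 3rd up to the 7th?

diminished 5th

Bb7#9: Bb–D–F–Ab–C#.
3rd = D; 7th = Ab.
From D to Ab: 6 semitones over a fifth = diminished.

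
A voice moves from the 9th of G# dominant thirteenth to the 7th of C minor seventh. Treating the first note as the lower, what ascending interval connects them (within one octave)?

diminished second

The 9th of G# dominant thirteenth is A#; the 7th of C minor seventh is Bb.
A# up to Bb is 0 semitones, a whole step narrower than a major second, so the interval is diminished.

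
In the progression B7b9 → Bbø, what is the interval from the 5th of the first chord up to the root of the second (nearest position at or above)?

diminished fourth

B7b9 has F# as its 5th, and Bbø has Bb as its root.
4 letter names make it a fourth; at 4 semitones (a half step narrower than perfect) the quality is diminished.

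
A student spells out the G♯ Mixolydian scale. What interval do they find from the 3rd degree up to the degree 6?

G♯ mixolydian: G♯ A♯ B♯ C♯ D♯ E♯ F♯.
The 3rd degree is B♯ and the degree 6 is E♯.
From B♯ to E♯ is 5 semitones, exactly the perfect fourth.

perfect fourth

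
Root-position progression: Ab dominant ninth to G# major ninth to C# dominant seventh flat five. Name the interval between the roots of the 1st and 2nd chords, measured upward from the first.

augmented seventh

The roots are Ab and G#.
From Ab to G#: 12 semitones over a seventh = augmented.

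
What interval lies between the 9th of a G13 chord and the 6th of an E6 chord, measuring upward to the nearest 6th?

G13 has A as its 9th, and E6 has C♯ as its 6th.
A up to C♯ spans 3 letter names and 4 semitones — a major third.

major third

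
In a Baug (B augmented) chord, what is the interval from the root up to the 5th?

augmented 5th

B+: B–D#–F##.
Root = B; 5th = F##.
B up to F## is 8 semitones, a half step wider than a perfect fifth, so the interval is augmented.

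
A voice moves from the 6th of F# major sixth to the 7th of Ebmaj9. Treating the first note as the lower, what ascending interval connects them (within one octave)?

The 6th of F# major sixth is D#; the 7th of Ebmaj9 is D.
D# up to D is 11 semitones, a half step narrower than a perfect octave, so the interval is diminished.

diminished 8th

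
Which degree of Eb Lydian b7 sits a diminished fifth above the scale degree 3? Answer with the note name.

Db

The scale is Eb F G A Bb C Db.
The scale degree 3 is G; a diminished fifth above that is Db — scale degree 7.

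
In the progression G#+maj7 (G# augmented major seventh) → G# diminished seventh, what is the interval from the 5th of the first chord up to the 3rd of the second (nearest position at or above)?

diminished sixth

G#+maj7 (G# augmented major seventh) has D## as its 5th, and G# diminished seventh has B as its 3rd.
D## up to B is 7 semitones, a whole step narrower than a major sixth, so the interval is diminished.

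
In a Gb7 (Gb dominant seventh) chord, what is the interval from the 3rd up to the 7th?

Gb7: Gb–Bb–Db–Fb.
3rd = Bb; 7th = Fb.
From Bb to Fb: 6 semitones over a fifth = diminished.
This 3–7 tritone is the characteristic tension at the heart of the dominant sound.

diminished 5th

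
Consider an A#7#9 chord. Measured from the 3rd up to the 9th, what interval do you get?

A# dominant seventh sharp nine is spelled A#–C##–E#–G#–B##.
The 3rd is C## and the 9th is B##.
From C## to B## is 11 semitones, exactly the major seventh.

major seventh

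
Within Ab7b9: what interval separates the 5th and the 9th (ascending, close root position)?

diminished fifth

Spelling the chord: Ab–C–Eb–Gb–Bbb.
So we need the interval from Eb up to Bbb.
From Eb to Bbb: 6 semitones over a fifth = diminished.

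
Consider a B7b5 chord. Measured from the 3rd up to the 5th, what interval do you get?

diminished third

Spelling the chord: B–D♯–F–A.
The 3rd is D♯ and the 5th is F.
D♯ up to F is 2 semitones, a whole step narrower than a major third, so the interval is diminished.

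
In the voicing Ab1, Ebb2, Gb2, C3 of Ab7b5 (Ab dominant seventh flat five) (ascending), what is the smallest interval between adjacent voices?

Adjacent intervals: Ab1→Ebb2 = diminished fifth; Ebb2→Gb2 = major third; Gb2→C3 = augmented fourth.
The smallest is Ebb2 to Gb2, a major third (4 semitones).

major 3rd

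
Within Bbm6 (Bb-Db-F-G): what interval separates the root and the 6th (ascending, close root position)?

major sixth

That puts Bb below G.
Counting 6 letters and 9 half steps from Bb gives a major sixth.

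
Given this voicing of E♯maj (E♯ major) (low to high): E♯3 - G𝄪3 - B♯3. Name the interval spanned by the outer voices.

perfect fifth

The outer voices are E♯3 and B♯3.
E♯ up to B♯ spans 5 letter names and 7 semitones — a perfect fifth.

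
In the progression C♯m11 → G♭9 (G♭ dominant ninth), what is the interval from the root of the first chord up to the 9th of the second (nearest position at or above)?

diminished sixth

C♯m11 has C♯ as its root, and G♭9 (G♭ dominant ninth) has A♭ as its 9th.
From C♯ to A♭: 7 semitones over a sixth = diminished.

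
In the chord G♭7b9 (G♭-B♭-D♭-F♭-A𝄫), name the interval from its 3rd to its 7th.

diminished 5th

The 3rd is B♭ and the 7th is F♭.
B♭ up to F♭ is 6 semitones, a half step narrower than a perfect fifth, so the interval is diminished.
This 3–7 tritone is the characteristic tension at the heart of the dominant sound.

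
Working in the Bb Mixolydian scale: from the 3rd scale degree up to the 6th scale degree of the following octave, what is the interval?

perfect 11th

Bb mixolydian: Bb C D Eb F G Ab.
So we need the interval from D up to G.
Counting 11 letters and 17 half steps from D gives a perfect eleventh.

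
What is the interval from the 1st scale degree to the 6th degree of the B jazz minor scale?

M6

The scale runs B C# D E F# G# A#.
So we need the interval from B up to G#.
B up to G# spans 6 letter names and 9 semitones — a major sixth.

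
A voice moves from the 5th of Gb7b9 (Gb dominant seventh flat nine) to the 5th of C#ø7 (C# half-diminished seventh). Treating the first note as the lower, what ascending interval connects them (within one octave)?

augmented fourth

Gb7b9 (Gb dominant seventh flat nine) has Db as its 5th, and C#ø7 (C# half-diminished seventh) has G as its 5th.
From Db to G: 6 semitones over a fourth = augmented.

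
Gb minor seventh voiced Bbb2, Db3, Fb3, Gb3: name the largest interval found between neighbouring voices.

Adjacent intervals: Bbb2→Db3 = major third; Db3→Fb3 = minor third; Fb3→Gb3 = major second.
The largest is Bbb2 to Db3, a major third (4 semitones).

M3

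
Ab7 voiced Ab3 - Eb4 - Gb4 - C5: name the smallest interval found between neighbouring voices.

minor third

Adjacent intervals: Ab3→Eb4 = perfect fifth; Eb4→Gb4 = minor third; Gb4→C5 = augmented fourth.
The smallest is Eb4 to Gb4, a minor third (3 semitones).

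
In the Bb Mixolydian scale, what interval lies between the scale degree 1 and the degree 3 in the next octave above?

Bb mixolydian: Bb C D Eb F G Ab.
Scale degree 1 = Bb; degree 3 (up an octave) = D.
Bb up to D spans 10 letter names and 16 semitones — a major tenth.

major 10th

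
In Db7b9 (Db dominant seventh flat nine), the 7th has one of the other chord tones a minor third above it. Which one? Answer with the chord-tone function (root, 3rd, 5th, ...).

Db7b9 is spelled Db-F-Ab-Cb-Ebb.
The 7th is Cb. A minor third above Cb is Ebb.
Ebb is the chord's 9th.

9th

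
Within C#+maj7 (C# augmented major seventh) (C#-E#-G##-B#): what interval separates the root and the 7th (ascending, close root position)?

major seventh

So we need the interval from C# up to B#.
Counting 7 letters and 11 half steps from C# gives a major seventh.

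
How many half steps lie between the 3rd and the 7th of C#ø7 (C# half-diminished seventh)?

7

The chord tones of C#m7b5 are C#, E, G, B.
E to B is a perfect fifth: 7 semitones.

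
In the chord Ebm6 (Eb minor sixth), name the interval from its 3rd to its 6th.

augmented fourth

Ebmin6 is spelled Eb-Gb-Bb-C.
3rd = Gb; 6th = C.
Gb up to C is 6 semitones, a half step wider than a perfect fourth, so the interval is augmented.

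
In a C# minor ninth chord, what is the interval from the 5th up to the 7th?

minor third

Spelling the chord: C# E G# B D#.
5th = G#; 7th = B.
From G# to B: 3 semitones over a third = minor.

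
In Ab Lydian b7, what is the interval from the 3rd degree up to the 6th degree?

perfect 4th

Ab lydian dominant: Ab Bb C D Eb F Gb.
3rd degree = C; degree 6 = F.
C up to F spans 4 letter names and 5 semitones — a perfect fourth.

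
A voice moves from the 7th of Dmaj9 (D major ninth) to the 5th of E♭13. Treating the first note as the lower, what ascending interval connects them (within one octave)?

Dmaj9 (D major ninth) has C♯ as its 7th, and E♭13 has B♭ as its 5th.
7 letter names make it a seventh; at 9 semitones (a whole step narrower than major) the quality is diminished.

diminished seventh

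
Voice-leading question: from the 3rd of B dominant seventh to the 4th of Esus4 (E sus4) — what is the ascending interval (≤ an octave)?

diminished fifth

B dominant seventh has D# as its 3rd, and Esus4 (E sus4) has A as its 4th.
D# up to A is 6 semitones, a half step narrower than a perfect fifth, so the interval is diminished.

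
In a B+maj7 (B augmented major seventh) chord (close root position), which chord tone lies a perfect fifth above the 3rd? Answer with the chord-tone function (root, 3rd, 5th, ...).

7th

B+maj7: B D# F## A#.
The 3rd is D#. A perfect fifth above D# is A#.
A# is the chord's 7th.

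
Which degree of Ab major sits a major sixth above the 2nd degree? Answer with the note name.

The scale is Ab Bb C Db Eb F G.
The 2nd degree is Bb; a major sixth above that is G — scale degree 7.

G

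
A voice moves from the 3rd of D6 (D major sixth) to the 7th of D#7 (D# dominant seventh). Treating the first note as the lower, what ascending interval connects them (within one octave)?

perfect fifth

The 3rd of D6 (D major sixth) is F#; the 7th of D#7 (D# dominant seventh) is C#.
Counting 5 letters and 7 half steps from F# gives a perfect fifth.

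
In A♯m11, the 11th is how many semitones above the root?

The chord tones of A♯ minor eleventh are A♯, C♯, E♯, G♯, B♯, D♯.
A♯ to D♯ is a perfect eleventh: 17 semitones.

17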